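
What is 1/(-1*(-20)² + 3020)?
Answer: 1/2620 ≈ 0.00038168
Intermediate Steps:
1/(-1*(-20)² + 3020) = 1/(-1*400 + 3020) = 1/(-400 + 3020) = 1/2620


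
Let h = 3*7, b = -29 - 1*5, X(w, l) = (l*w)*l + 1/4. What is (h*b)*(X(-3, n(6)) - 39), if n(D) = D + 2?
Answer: 329511/2 ≈ 1.6476e+5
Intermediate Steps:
n(D) = 2 + D
X(w, l) = ¼ + w*l² (X(w, l) = w*l² + ¼ = ¼ + w*l²)
b = -34 (b = -29 - 5 = -34)
h = 21
(h*b)*(X(-3, n(6)) - 39) = (21*(-34))*((¼ - 3*(2 + 6)²) - 39) = -714*((¼ - 3*8²) - 39) = -714*((¼ - 3*64) - 39) = -714*((¼ - 192) - 39) = -714*(-767/4 - 39) = -714*(-923/4) = 329511/2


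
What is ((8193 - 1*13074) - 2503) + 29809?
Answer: 22425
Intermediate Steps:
((8193 - 1*13074) - 2503) + 29809 = ((8193 - 13074) - 2503) + 29809 = (-4881 - 2503) + 29809 = -7384 + 29809 = 22425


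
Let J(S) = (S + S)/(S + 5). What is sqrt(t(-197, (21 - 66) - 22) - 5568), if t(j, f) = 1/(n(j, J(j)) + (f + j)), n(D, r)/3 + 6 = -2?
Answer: I*sqrt(3207170)/24 ≈ 74.619*I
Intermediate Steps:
J(S) = 2*S/(5 + S) (J(S) = (2*S)/(5 + S) = 2*S/(5 + S))
n(D, r) = -24 (n(D, r) = -18 + 3*(-2) = -18 - 6 = -24)
t(j, f) = 1/(-24 + f + j) (t(j, f) = 1/(-24 + (f + j)) = 1/(-24 + f + j))
sqrt(t(-197, (21 - 66) - 22) - 5568) = sqrt(1/(-24 + ((21 - 66) - 22) - 197) - 5568) = sqrt(1/(-24 + (-45 - 22) - 197) - 5568) = sqrt(1/(-24 - 67 - 197) - 5568) = sqrt(1/(-288) - 5568) = sqrt(-1/288 - 5568) = sqrt(-1603585/288) = I*sqrt(3207170)/24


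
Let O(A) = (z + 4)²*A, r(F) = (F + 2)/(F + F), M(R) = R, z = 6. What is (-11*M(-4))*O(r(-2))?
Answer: 0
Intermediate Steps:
r(F) = (2 + F)/(2*F) (r(F) = (2 + F)/((2*F)) = (2 + F)*(1/(2*F)) = (2 + F)/(2*F))
O(A) = 100*A (O(A) = (6 + 4)²*A = 10²*A = 100*A)
(-11*M(-4))*O(r(-2)) = (-11*(-4))*(100*((½)*(2 - 2)/(-2))) = 44*(100*((½)*(-½)*0)) = 44*(100*0) = 44*0 = 0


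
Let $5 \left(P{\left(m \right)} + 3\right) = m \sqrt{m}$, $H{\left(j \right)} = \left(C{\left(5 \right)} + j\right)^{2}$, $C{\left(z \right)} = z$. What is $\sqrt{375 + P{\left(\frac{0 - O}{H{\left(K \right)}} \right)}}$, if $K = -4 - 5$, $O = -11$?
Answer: $\frac{\sqrt{595200 + 55 \sqrt{11}}}{40} \approx 19.29$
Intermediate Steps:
$K = -9$
$H{\left(j \right)} = \left(5 + j\right)^{2}$
$P{\left(m \right)} = -3 + \frac{m^{\frac{3}{2}}}{5}$ ($P{\left(m \right)} = -3 + \frac{m \sqrt{m}}{5} = -3 + \frac{m^{\frac{3}{2}}}{5}$)
$\sqrt{375 + P{\left(\frac{0 - O}{H{\left(K \right)}} \right)}} = \sqrt{375 - \left(3 - \frac{\left(\frac{0 - -11}{\left(5 - 9\right)^{2}}\right)^{\frac{3}{2}}}{5}\right)} = \sqrt{375 - \left(3 - \frac{\left(\frac{0 + 11}{\left(-4\right)^{2}}\right)^{\frac{3}{2}}}{5}\right)} = \sqrt{375 - \left(3 - \frac{\left(\frac{11}{16}\right)^{\frac{3}{2}}}{5}\right)} = \sqrt{375 - \left(3 - \frac{\frac{11}{64} \sqrt{11}}{5}\right)} = \sqrt{375 - \left(3 - \frac{11 \sqrt{11}}{320}\right)} = \sqrt{372 + \frac{11 \sqrt{11}}{320}}$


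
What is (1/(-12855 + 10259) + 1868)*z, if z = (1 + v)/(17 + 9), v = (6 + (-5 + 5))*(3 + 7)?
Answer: 295808947/67496 ≈ 4382.6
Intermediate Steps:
v = 60 (v = (6 + 0)*10 = 6*10 = 60)
z = 61/26 (z = (1 + 60)/(17 + 9) = 61/26 ≈ 2.3462)
(1/(-12855 + 10259) + 1868)*z = (1/(-12855 + 10259) + 1868)*(61/26) = (1/(-2596) + 1868)*(61/26) = (-1/2596 + 1868)*(61/26) = (4849327/2596)*(61/26) = 295808947/67496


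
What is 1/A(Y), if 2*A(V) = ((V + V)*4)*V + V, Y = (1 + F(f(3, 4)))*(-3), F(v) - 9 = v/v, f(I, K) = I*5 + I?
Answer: 2/8679 ≈ 0.00023044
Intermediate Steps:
f(I, K) = 6*I (f(I, K) = 5*I + I = 6*I)
F(v) = 10 (F(v) = 9 + v/v = 9 + 1 = 10)
Y = -33 (Y = (1 + 10)*(-3) = 11*(-3) = -33)
A(V) = V/2 + 4*V² (A(V) = (((V + V)*4)*V + V)/2 = (((2*V)*4)*V + V)/2 = ((8*V)*V + V)/2 = (8*V² + V)/2 = (V + 8*V²)/2 = V/2 + 4*V²)
1/A(Y) = 1/((½)*(-33)*(1 + 8*(-33))) = 1/((½)*(-33)*(1 - 264)) = 1/((½)*(-33)*(-263)) = 1/(8679/2) = 2/8679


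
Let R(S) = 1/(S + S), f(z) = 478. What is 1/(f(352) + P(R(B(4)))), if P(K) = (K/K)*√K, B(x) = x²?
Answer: 15296/7311487 - 4*√2/7311487 ≈ 0.0020913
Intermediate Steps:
R(S) = 1/(2*S)
P(K) = √K (P(K) = 1*√K = √K)
1/(f(352) + P(R(B(4)))) = 1/(478 + √(1/(2*(4²)))) = 1/(478 + √((½)/16)) = 1/(478 + √((½)*(1/16))) = 1/(478 + √(1/32)) = 1/(478 + √2/8)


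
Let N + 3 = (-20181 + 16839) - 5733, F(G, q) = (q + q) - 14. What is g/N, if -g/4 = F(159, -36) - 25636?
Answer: -17148/1513 ≈ -11.334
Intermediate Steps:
F(G, q) = -14 + 2*q (F(G, q) = 2*q - 14 = -14 + 2*q)
N = -9078 (N = -3 + ((-20181 + 16839) - 5733) = -3 + (-3342 - 5733) = -3 - 9075 = -9078)
g = 102888 (g = -4*((-14 + 2*(-36)) - 25636) = -4*((-14 - 72) - 25636) = -4*(-86 - 25636) = -4*(-25722) = 102888)
g/N = 102888/(-9078) = 102888*(-1/9078) = -17148/1513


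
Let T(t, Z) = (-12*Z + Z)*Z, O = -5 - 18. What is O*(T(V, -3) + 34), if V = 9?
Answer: 1495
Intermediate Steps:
O = -23
T(t, Z) = -11*Z² (T(t, Z) = (-11*Z)*Z = -11*Z²)
O*(T(V, -3) + 34) = -23*(-11*(-3)² + 34) = -23*(-11*9 + 34) = -23*(-99 + 34) = -23*(-65) = 1495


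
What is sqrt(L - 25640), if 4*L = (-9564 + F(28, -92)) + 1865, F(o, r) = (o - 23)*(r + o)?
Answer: I*sqrt(110579)/2 ≈ 166.27*I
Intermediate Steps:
F(o, r) = (-23 + o)*(o + r)
L = -8019/4 (L = ((-9564 + (28**2 - 23*28 - 23*(-92) + 28*(-92))) + 1865)/4 = ((-9564 + (784 - 644 + 2116 - 2576)) + 1865)/4 = ((-9564 - 320) + 1865)/4 = (-9884 + 1865)/4 = (1/4)*(-8019) = -8019/4 ≈ -2004.8)
sqrt(L - 25640) = sqrt(-8019/4 - 25640) = sqrt(-110579/4) = I*sqrt(110579)/2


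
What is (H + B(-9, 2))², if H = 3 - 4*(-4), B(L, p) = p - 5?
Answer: 256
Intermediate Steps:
B(L, p) = -5 + p
H = 19 (H = 3 + 16 = 19)
(H + B(-9, 2))² = (19 + (-5 + 2))² = (19 - 3)² = 16² = 256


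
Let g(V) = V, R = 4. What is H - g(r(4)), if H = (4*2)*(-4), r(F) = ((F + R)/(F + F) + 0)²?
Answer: -33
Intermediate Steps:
r(F) = (4 + F)²/(4*F²) (r(F) = ((F + 4)/(F + F) + 0)² = ((4 + F)/((2*F)) + 0)² = ((4 + F)*(1/(2*F)) + 0)² = ((4 + F)/(2*F) + 0)² = ((4 + F)/(2*F))² = (4 + F)²/(4*F²))
H = -32 (H = 8*(-4) = -32)
H - g(r(4)) = -32 - (4 + 4)²/(4*4²) = -32 - 8²/(4*16) = -32 - 64/(4*16) = -32 - 1*1 = -32 - 1 = -33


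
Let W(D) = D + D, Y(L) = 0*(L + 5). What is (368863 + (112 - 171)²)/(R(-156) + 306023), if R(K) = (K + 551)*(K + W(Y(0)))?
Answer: 372344/244403 ≈ 1.5235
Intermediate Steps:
Y(L) = 0 (Y(L) = 0*(5 + L) = 0)
W(D) = 2*D
R(K) = K*(551 + K) (R(K) = (K + 551)*(K + 2*0) = (551 + K)*(K + 0) = (551 + K)*K = K*(551 + K))
(368863 + (112 - 171)²)/(R(-156) + 306023) = (368863 + (112 - 171)²)/(-156*(551 - 156) + 306023) = (368863 + (-59)²)/(-156*395 + 306023) = (368863 + 3481)/(-61620 + 306023) = 372344/244403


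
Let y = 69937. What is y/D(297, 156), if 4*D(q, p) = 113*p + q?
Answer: 279748/17925 ≈ 15.607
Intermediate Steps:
D(q, p) = q/4 + 113*p/4 (D(q, p) = (113*p + q)/4 = (q + 113*p)/4 = q/4 + 113*p/4)
y/D(297, 156) = 69937/((1/4)*297 + (113/4)*156) = 69937/(297/4 + 4407) = 69937/(17925/4) = 69937*(4/17925) = 279748/17925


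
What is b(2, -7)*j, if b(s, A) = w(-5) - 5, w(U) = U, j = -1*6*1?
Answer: 60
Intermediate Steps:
j = -6 (j = -6*1 = -6)
b(s, A) = -10 (b(s, A) = -5 - 5 = -10)
b(2, -7)*j = -10*(-6) = 60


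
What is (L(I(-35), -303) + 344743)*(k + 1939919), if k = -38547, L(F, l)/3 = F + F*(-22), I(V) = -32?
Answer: 659317853348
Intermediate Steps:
L(F, l) = -63*F (L(F, l) = 3*(F + F*(-22)) = 3*(F - 22*F) = 3*(-21*F) = -63*F)
(L(I(-35), -303) + 344743)*(k + 1939919) = (-63*(-32) + 344743)*(-38547 + 1939919) = (2016 + 344743)*1901372 = 346759*1901372 = 659317853348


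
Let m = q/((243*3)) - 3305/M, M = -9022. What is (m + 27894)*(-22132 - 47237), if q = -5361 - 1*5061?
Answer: -157037953303817/81198 ≈ -1.9340e+9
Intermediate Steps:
q = -10422 (q = -5361 - 5061 = -10422)
m = -3393257/243594 (m = -10422/(243*3) - 3305/(-9022) = -10422/729 - 3305*(-1/9022) = -10422*1/729 + 3305/9022 = -386/27 + 3305/9022 = -3393257/243594 ≈ -13.930)
(m + 27894)*(-22132 - 47237) = (-3393257/243594 + 27894)*(-22132 - 47237) = (6791417779/243594)*(-69369) = -157037953303817/81198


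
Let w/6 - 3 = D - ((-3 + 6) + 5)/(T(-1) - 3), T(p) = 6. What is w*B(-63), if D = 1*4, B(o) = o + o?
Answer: -3276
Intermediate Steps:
B(o) = 2*o
D = 4
w = 26 (w = 18 + 6*(4 - ((-3 + 6) + 5)/(6 - 3)) = 18 + 6*(4 - (3 + 5)/3) = 18 + 6*(4 - 8/3) = 18 + 6*(4/3) = 18 + 8 = 26)
w*B(-63) = 26*(2*(-63)) = 26*(-126) = -3276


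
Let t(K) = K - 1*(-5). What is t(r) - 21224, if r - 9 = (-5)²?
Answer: -21185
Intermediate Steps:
r = 34 (r = 9 + (-5)² = 9 + 25 = 34)
t(K) = 5 + K (t(K) = K + 5 = 5 + K)
t(r) - 21224 = (5 + 34) - 21224 = 39 - 21224 = -21185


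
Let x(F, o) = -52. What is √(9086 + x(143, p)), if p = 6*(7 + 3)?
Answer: √9034 ≈ 95.047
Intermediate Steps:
p = 60 (p = 6*10 = 60)
√(9086 + x(143, p)) = √(9086 - 52) = √9034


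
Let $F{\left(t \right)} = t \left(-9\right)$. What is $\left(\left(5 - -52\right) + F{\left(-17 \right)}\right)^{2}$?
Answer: $44100$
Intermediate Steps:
$F{\left(t \right)} = - 9 t$
$\left(\left(5 - -52\right) + F{\left(-17 \right)}\right)^{2} = \left(\left(5 - -52\right) - -153\right)^{2} = \left(\left(5 + 52\right) + 153\right)^{2} = \left(57 + 153\right)^{2} = 210^{2} = 44100$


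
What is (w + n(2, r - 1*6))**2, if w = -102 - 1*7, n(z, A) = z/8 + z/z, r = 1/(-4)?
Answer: 185761/16 ≈ 11610.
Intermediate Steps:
r = -1/4 ≈ -0.25000
n(z, A) = 1 + z/8 (n(z, A) = z*(1/8) + 1 = z/8 + 1 = 1 + z/8)
w = -109 (w = -102 - 7 = -109)
(w + n(2, r - 1*6))**2 = (-109 + (1 + (1/8)*2))**2 = (-109 + (1 + 1/4))**2 = (-109 + 5/4)**2 = (-431/4)**2 = 185761/16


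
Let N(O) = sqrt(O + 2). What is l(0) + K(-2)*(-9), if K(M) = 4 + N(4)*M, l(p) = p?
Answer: -36 + 18*sqrt(6) ≈ 8.0908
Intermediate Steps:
N(O) = sqrt(2 + O)
K(M) = 4 + M*sqrt(6) (K(M) = 4 + sqrt(2 + 4)*M = 4 + sqrt(6)*M = 4 + M*sqrt(6))
l(0) + K(-2)*(-9) = 0 + (4 - 2*sqrt(6))*(-9) = 0 + (-36 + 18*sqrt(6)) = -36 + 18*sqrt(6)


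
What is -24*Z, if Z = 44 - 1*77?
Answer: 792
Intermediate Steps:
Z = -33 (Z = 44 - 77 = -33)
-24*Z = -24*(-33) = 792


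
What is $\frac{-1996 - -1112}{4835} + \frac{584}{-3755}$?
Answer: $- \frac{1228612}{3631085} \approx -0.33836$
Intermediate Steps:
$\frac{-1996 - -1112}{4835} + \frac{584}{-3755} = \left(-1996 + 1112\right) \frac{1}{4835} + 584 \left(- \frac{1}{3755}\right) = \left(-884\right) \frac{1}{4835} - \frac{584}{3755} = - \frac{884}{4835} - \frac{584}{3755} = - \frac{1228612}{3631085}$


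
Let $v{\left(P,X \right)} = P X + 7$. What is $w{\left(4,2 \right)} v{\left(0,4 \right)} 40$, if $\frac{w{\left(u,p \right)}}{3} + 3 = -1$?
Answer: $-3360$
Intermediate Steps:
$v{\left(P,X \right)} = 7 + P X$
$w{\left(u,p \right)} = -12$ ($w{\left(u,p \right)} = -9 + 3 \left(-1\right) = -9 - 3 = -12$)
$w{\left(4,2 \right)} v{\left(0,4 \right)} 40 = - 12 \left(7 + 0 \cdot 4\right) 40 = - 12 \left(7 + 0\right) 40 = \left(-12\right) 7 \cdot 40 = \left(-84\right) 40 = -3360$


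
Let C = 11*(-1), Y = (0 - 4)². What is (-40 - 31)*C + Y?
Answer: 797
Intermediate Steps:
Y = 16 (Y = (-4)² = 16)
C = -11
(-40 - 31)*C + Y = (-40 - 31)*(-11) + 16 = -71*(-11) + 16 = 781 + 16 = 797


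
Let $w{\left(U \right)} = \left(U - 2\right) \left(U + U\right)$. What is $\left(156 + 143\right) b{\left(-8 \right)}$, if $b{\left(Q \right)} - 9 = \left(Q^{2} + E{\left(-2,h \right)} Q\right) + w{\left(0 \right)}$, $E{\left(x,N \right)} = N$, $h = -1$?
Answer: $24219$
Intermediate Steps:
$w{\left(U \right)} = 2 U \left(-2 + U\right)$ ($w{\left(U \right)} = \left(-2 + U\right) 2 U = 2 U \left(-2 + U\right)$)
$b{\left(Q \right)} = 9 + Q^{2} - Q$ ($b{\left(Q \right)} = 9 + \left(\left(Q^{2} - Q\right) + 2 \cdot 0 \left(-2 + 0\right)\right) = 9 + \left(\left(Q^{2} - Q\right) + 2 \cdot 0 \left(-2\right)\right) = 9 + \left(\left(Q^{2} - Q\right) + 0\right) = 9 + \left(Q^{2} - Q\right) = 9 + Q^{2} - Q$)
$\left(156 + 143\right) b{\left(-8 \right)} = \left(156 + 143\right) \left(9 + \left(-8\right)^{2} - -8\right) = 299 \left(9 + 64 + 8\right) = 299 \cdot 81 = 24219$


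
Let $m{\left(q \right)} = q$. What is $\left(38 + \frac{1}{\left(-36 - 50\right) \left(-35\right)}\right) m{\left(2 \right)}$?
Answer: $\frac{114381}{1505} \approx 76.001$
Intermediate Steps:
$\left(38 + \frac{1}{\left(-36 - 50\right) \left(-35\right)}\right) m{\left(2 \right)} = \left(38 + \frac{1}{\left(-36 - 50\right) \left(-35\right)}\right) 2 = \left(38 + \frac{1}{-86} \left(- \frac{1}{35}\right)\right) 2 = \left(38 - - \frac{1}{3010}\right) 2 = \left(38 + \frac{1}{3010}\right) 2 = \frac{114381}{3010} \cdot 2 = \frac{114381}{1505}$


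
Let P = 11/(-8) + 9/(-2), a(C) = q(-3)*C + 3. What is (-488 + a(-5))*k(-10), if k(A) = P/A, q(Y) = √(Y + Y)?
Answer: -4559/16 - 47*I*√6/16 ≈ -284.94 - 7.1954*I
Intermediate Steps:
q(Y) = √2*√Y (q(Y) = √(2*Y) = √2*√Y)
a(C) = 3 + I*C*√6 (a(C) = (√2*√(-3))*C + 3 = (√2*(I*√3))*C + 3 = (I*√6)*C + 3 = I*C*√6 + 3 = 3 + I*C*√6)
P = -47/8 (P = 11*(-⅛) + 9*(-½) = -11/8 - 9/2 = -47/8 ≈ -5.8750)
k(A) = -47/(8*A)
(-488 + a(-5))*k(-10) = (-488 + (3 + I*(-5)*√6))*(-47/8/(-10)) = (-488 + (3 - 5*I*√6))*(-47/8*(-⅒)) = (-485 - 5*I*√6)*(47/80) = -4559/16 - 47*I*√6/16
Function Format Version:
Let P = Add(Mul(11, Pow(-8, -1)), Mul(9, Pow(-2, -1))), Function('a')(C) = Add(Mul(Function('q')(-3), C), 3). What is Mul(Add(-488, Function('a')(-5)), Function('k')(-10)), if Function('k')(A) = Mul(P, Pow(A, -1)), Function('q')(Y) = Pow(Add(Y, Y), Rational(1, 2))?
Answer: Add(Rational(-4559, 16), Mul(Rational(-47, 16), I, Pow(6, Rational(1, 2)))) ≈ Add(-284.94, Mul(-7.1954, I))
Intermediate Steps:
Function('q')(Y) = Mul(Pow(2, Rational(1, 2)), Pow(Y, Rational(1, 2))) (Function('q')(Y) = Pow(Mul(2, Y), Rational(1, 2)) = Mul(Pow(2, Rational(1, 2)), Pow(Y, Rational(1, 2))))
Function('a')(C) = Add(3, Mul(I, C, Pow(6, Rational(1, 2)))) (Function('a')(C) = Add(Mul(Mul(Pow(2, Rational(1, 2)), Pow(-3, Rational(1, 2))), C), 3) = Add(Mul(Mul(Pow(2, Rational(1, 2)), Mul(I, Pow(3, Rational(1, 2)))), C), 3) = Add(Mul(Mul(I, Pow(6, Rational(1, 2))), C), 3) = Add(Mul(I, C, Pow(6, Rational(1, 2))), 3) = Add(3, Mul(I, C, Pow(6, Rational(1, 2)))))
P = Rational(-47, 8) (P = Add(Mul(11, Rational(-1, 8)), Mul(9, Rational(-1, 2))) = Add(Rational(-11, 8), Rational(-9, 2)) = Rational(-47, 8) ≈ -5.8750)
Function('k')(A) = Mul(Rational(-47, 8), Pow(A, -1))
Mul(Add(-488, Function('a')(-5)), Function('k')(-10)) = Mul(Add(-488, Add(3, Mul(I, -5, Pow(6, Rational(1, 2))))), Mul(Rational(-47, 8), Pow(-10, -1))) = Mul(Add(-488, Add(3, Mul(-5, I, Pow(6, Rational(1, 2))))), Mul(Rational(-47, 8), Rational(-1, 10))) = Mul(Add(-485, Mul(-5, I, Pow(6, Rational(1, 2)))), Rational(47, 80)) = Add(Rational(-4559, 16), Mul(Rational(-47, 16), I, Pow(6, Rational(1, 2))))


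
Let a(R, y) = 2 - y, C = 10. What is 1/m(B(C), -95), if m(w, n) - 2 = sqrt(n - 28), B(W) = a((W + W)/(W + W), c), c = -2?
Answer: 2/127 - I*sqrt(123)/127 ≈ 0.015748 - 0.087327*I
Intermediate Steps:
B(W) = 4 (B(W) = 2 - 1*(-2) = 2 + 2 = 4)
m(w, n) = 2 + sqrt(-28 + n) (m(w, n) = 2 + sqrt(n - 28) = 2 + sqrt(-28 + n))
1/m(B(C), -95) = 1/(2 + sqrt(-28 - 95)) = 1/(2 + sqrt(-123)) = 1/(2 + I*sqrt(123))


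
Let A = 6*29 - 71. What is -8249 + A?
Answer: -8146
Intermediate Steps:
A = 103 (A = 174 - 71 = 103)
-8249 + A = -8249 + 103 = -8146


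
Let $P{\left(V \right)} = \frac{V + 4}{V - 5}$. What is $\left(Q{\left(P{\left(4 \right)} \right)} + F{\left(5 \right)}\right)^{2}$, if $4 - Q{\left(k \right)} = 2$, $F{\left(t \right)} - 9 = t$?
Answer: $256$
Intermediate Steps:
$P{\left(V \right)} = \frac{4 + V}{-5 + V}$
$F{\left(t \right)} = 9 + t$
$Q{\left(k \right)} = 2$ ($Q{\left(k \right)} = 4 - 2 = 2$)
$\left(Q{\left(P{\left(4 \right)} \right)} + F{\left(5 \right)}\right)^{2} = \left(2 + \left(9 + 5\right)\right)^{2} = \left(2 + 14\right)^{2} = 16^{2} = 256$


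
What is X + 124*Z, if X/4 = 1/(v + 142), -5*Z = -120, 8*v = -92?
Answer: 776744/261 ≈ 2976.0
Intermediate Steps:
v = -23/2 (v = (⅛)*(-92) = -23/2 ≈ -11.500)
Z = 24 (Z = -⅕*(-120) = 24)
X = 8/261 (X = 4/(-23/2 + 142) = 4/(261/2) = 4*(2/261) = 8/261 ≈ 0.030651)
X + 124*Z = 8/261 + 124*24 = 8/261 + 2976 = 776744/261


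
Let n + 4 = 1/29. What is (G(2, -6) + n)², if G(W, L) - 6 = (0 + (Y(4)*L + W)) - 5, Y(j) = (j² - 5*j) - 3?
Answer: 1416100/841 ≈ 1683.8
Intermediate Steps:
Y(j) = -3 + j² - 5*j
n = -115/29 (n = -4 + 1/29 = -115/29 ≈ -3.9655)
G(W, L) = 1 + W - 7*L (G(W, L) = 6 + ((0 + ((-3 + 4² - 5*4)*L + W)) - 5) = 6 + ((0 + ((-3 + 16 - 20)*L + W)) - 5) = 6 + ((0 + (-7*L + W)) - 5) = 6 + ((0 + (W - 7*L)) - 5) = 6 + ((W - 7*L) - 5) = 6 + (-5 + W - 7*L) = 1 + W - 7*L)
(G(2, -6) + n)² = ((1 + 2 - 7*(-6)) - 115/29)² = ((1 + 2 + 42) - 115/29)² = (45 - 115/29)² = (1190/29)² = 1416100/841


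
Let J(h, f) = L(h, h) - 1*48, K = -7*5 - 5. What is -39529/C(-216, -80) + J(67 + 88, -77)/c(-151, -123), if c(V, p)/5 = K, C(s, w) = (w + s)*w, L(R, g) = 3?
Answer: -34201/23680 ≈ -1.4443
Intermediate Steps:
C(s, w) = w*(s + w) (C(s, w) = (s + w)*w = w*(s + w))
K = -40 (K = -35 - 5 = -40)
c(V, p) = -200 (c(V, p) = 5*(-40) = -200)
J(h, f) = -45 (J(h, f) = 3 - 1*48 = 3 - 48 = -45)
-39529/C(-216, -80) + J(67 + 88, -77)/c(-151, -123) = -39529*(-1/(80*(-216 - 80))) - 45/(-200) = -39529/((-80*(-296))) - 45*(-1/200) = -39529/23680 + 9/40 = -34201/23680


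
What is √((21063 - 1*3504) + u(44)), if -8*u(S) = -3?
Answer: 5*√11238/4 ≈ 132.51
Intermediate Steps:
u(S) = 3/8 (u(S) = -⅛*(-3) = 3/8)
√((21063 - 1*3504) + u(44)) = √((21063 - 1*3504) + 3/8) = √((21063 - 3504) + 3/8) = √(17559 + 3/8) = √(140475/8) = 5*√11238/4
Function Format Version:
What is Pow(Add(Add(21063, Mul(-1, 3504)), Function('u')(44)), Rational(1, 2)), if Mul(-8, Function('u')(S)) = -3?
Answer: Mul(Rational(5, 4), Pow(11238, Rational(1, 2))) ≈ 132.51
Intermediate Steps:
Function('u')(S) = Rational(3, 8) (Function('u')(S) = Mul(Rational(-1, 8), -3) = Rational(3, 8))
Pow(Add(Add(21063, Mul(-1, 3504)), Function('u')(44)), Rational(1, 2)) = Pow(Add(Add(21063, Mul(-1, 3504)), Rational(3, 8)), Rational(1, 2)) = Pow(Add(Add(21063, -3504), Rational(3, 8)), Rational(1, 2)) = Pow(Add(17559, Rational(3, 8)), Rational(1, 2)) = Pow(Rational(140475, 8), Rational(1, 2)) = Mul(Rational(5, 4), Pow(11238, Rational(1, 2)))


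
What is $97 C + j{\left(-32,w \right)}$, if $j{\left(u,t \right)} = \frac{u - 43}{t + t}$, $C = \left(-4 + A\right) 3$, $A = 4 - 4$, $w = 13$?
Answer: $- \frac{30339}{26} \approx -1166.9$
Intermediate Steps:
$A = 0$
$C = -12$ ($C = \left(-4 + 0\right) 3 = \left(-4\right) 3 = -12$)
$j{\left(u,t \right)} = \frac{-43 + u}{2 t}$
$97 C + j{\left(-32,w \right)} = 97 \left(-12\right) + \frac{-43 - 32}{2 \cdot 13} = -1164 + \frac{1}{2} \cdot \frac{1}{13} \left(-75\right) = -1164 - \frac{75}{26} = - \frac{30339}{26}$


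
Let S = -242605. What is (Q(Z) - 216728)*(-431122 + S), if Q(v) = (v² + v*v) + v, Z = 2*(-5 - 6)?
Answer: 145378159514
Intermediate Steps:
Z = -22 (Z = 2*(-11) = -22)
Q(v) = v + 2*v² (Q(v) = (v² + v²) + v = 2*v² + v = v + 2*v²)
(Q(Z) - 216728)*(-431122 + S) = (-22*(1 + 2*(-22)) - 216728)*(-431122 - 242605) = (-22*(1 - 44) - 216728)*(-673727) = (-22*(-43) - 216728)*(-673727) = (946 - 216728)*(-673727) = -215782*(-673727) = 145378159514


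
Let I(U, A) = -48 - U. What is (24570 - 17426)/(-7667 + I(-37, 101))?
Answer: -3572/3839 ≈ -0.93045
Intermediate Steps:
(24570 - 17426)/(-7667 + I(-37, 101)) = (24570 - 17426)/(-7667 + (-48 - 1*(-37))) = 7144/(-7667 + (-48 + 37)) = 7144/(-7667 - 11) = 7144/(-7678) = 7144*(-1/7678) = -3572/3839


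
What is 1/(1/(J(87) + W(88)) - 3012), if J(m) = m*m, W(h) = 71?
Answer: -7640/23011679 ≈ -0.00033201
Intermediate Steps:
J(m) = m²
1/(1/(J(87) + W(88)) - 3012) = 1/(1/(87² + 71) - 3012) = 1/(1/(7569 + 71) - 3012) = 1/(1/7640 - 3012) = 1/(-23011679/7640) = -7640/23011679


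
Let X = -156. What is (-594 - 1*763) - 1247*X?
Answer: 193175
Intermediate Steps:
(-594 - 1*763) - 1247*X = (-594 - 1*763) - 1247*(-156) = (-594 - 763) + 194532 = -1357 + 194532 = 193175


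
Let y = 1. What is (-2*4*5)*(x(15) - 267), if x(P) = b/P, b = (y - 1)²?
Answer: 10680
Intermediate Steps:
b = 0 (b = (1 - 1)² = 0² = 0)
x(P) = 0 (x(P) = 0/P = 0)
(-2*4*5)*(x(15) - 267) = (-2*4*5)*(0 - 267) = -8*5*(-267) = -40*(-267) = 10680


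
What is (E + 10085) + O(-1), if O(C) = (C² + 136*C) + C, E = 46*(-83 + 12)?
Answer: 6683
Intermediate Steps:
E = -3266 (E = 46*(-71) = -3266)
O(C) = C² + 137*C
(E + 10085) + O(-1) = (-3266 + 10085) - (137 - 1) = 6819 - 1*136 = 6819 - 136 = 6683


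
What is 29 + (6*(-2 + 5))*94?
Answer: 1721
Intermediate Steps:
29 + (6*(-2 + 5))*94 = 29 + (6*3)*94 = 29 + 18*94 = 29 + 1692 = 1721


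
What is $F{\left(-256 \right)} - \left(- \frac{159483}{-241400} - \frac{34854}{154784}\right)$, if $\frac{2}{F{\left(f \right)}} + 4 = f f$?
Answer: $- \frac{16659996307111}{38259278878800} \approx -0.43545$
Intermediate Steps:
$F{\left(f \right)} = \frac{2}{-4 + f^{2}}$ ($F{\left(f \right)} = \frac{2}{-4 + f f} = \frac{2}{-4 + f^{2}}$)
$F{\left(-256 \right)} - \left(- \frac{159483}{-241400} - \frac{34854}{154784}\right) = \frac{2}{-4 + \left(-256\right)^{2}} - \left(- \frac{159483}{-241400} - \frac{34854}{154784}\right) = \frac{2}{-4 + 65536} - \left(\left(-159483\right) \left(- \frac{1}{241400}\right) - \frac{17427}{77392}\right) = \frac{2}{65532} - \left(\frac{159483}{241400} - \frac{17427}{77392}\right) = 2 \cdot \frac{1}{65532} - \frac{1016978817}{2335303600} = \frac{1}{32766} - \frac{1016978817}{2335303600} = - \frac{16659996307111}{38259278878800}$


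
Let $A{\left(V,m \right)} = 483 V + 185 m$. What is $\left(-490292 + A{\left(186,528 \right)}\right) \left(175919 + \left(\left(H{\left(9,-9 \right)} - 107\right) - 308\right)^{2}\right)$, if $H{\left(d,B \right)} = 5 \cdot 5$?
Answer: $-99315624706$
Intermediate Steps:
$H{\left(d,B \right)} = 25$
$A{\left(V,m \right)} = 185 m + 483 V$
$\left(-490292 + A{\left(186,528 \right)}\right) \left(175919 + \left(\left(H{\left(9,-9 \right)} - 107\right) - 308\right)^{2}\right) = \left(-490292 + \left(185 \cdot 528 + 483 \cdot 186\right)\right) \left(175919 + \left(\left(25 - 107\right) - 308\right)^{2}\right) = \left(-490292 + \left(97680 + 89838\right)\right) \left(175919 + \left(\left(25 - 107\right) - 308\right)^{2}\right) = \left(-490292 + 187518\right) \left(175919 + \left(-82 - 308\right)^{2}\right) = - 302774 \left(175919 + \left(-390\right)^{2}\right) = - 302774 \left(175919 + 152100\right) = \left(-302774\right) 328019 = -99315624706$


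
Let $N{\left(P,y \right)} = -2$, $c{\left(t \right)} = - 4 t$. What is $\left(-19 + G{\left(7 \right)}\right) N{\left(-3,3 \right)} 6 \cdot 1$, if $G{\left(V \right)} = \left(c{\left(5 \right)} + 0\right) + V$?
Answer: $384$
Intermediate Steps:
$G{\left(V \right)} = -20 + V$ ($G{\left(V \right)} = \left(\left(-4\right) 5 + 0\right) + V = \left(-20 + 0\right) + V = -20 + V$)
$\left(-19 + G{\left(7 \right)}\right) N{\left(-3,3 \right)} 6 \cdot 1 = \left(-19 + \left(-20 + 7\right)\right) \left(-2\right) 6 \cdot 1 = \left(-19 - 13\right) \left(\left(-12\right) 1\right) = \left(-32\right) \left(-12\right) = 384$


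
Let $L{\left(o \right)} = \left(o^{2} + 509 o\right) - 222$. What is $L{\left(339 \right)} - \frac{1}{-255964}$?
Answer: $\frac{73525659001}{255964} \approx 2.8725 \cdot 10^{5}$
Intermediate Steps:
$L{\left(o \right)} = -222 + o^{2} + 509 o$
$L{\left(339 \right)} - \frac{1}{-255964} = \left(-222 + 339^{2} + 509 \cdot 339\right) - \frac{1}{-255964} = \left(-222 + 114921 + 172551\right) - - \frac{1}{255964} = 287250 + \frac{1}{255964} = \frac{73525659001}{255964}$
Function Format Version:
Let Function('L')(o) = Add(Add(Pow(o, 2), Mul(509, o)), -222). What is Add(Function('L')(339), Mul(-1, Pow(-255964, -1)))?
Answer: Rational(73525659001, 255964) ≈ 2.8725e+5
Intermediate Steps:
Function('L')(o) = Add(-222, Pow(o, 2), Mul(509, o))
Add(Function('L')(339), Mul(-1, Pow(-255964, -1))) = Add(Add(-222, Pow(339, 2), Mul(509, 339)), Mul(-1, Pow(-255964, -1))) = Add(Add(-222, 114921, 172551), Mul(-1, Rational(-1, 255964))) = Add(287250, Rational(1, 255964)) = Rational(73525659001, 255964)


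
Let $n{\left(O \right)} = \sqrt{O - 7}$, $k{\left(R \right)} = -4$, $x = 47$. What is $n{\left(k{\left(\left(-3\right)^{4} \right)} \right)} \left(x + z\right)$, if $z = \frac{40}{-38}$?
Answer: $\frac{873 i \sqrt{11}}{19} \approx 152.39 i$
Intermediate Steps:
$n{\left(O \right)} = \sqrt{-7 + O}$
$z = - \frac{20}{19}$ ($z = 40 \left(- \frac{1}{38}\right) = - \frac{20}{19} \approx -1.0526$)
$n{\left(k{\left(\left(-3\right)^{4} \right)} \right)} \left(x + z\right) = \sqrt{-7 - 4} \left(47 - \frac{20}{19}\right) = \sqrt{-11} \cdot \frac{873}{19} = i \sqrt{11} \cdot \frac{873}{19} = \frac{873 i \sqrt{11}}{19}$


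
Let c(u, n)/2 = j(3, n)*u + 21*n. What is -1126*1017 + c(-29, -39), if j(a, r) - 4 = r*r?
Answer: -1235230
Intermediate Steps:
j(a, r) = 4 + r² (j(a, r) = 4 + r*r = 4 + r²)
c(u, n) = 42*n + 2*u*(4 + n²) (c(u, n) = 2*((4 + n²)*u + 21*n) = 2*(u*(4 + n²) + 21*n) = 2*(21*n + u*(4 + n²)) = 42*n + 2*u*(4 + n²))
-1126*1017 + c(-29, -39) = -1126*1017 + (42*(-39) + 2*(-29)*(4 + (-39)²)) = -1145142 + (-1638 + 2*(-29)*(4 + 1521)) = -1145142 + (-1638 + 2*(-29)*1525) = -1145142 + (-1638 - 88450) = -1145142 - 90088 = -1235230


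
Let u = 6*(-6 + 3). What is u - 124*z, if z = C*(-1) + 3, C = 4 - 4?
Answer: -390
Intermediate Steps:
C = 0
z = 3 (z = 0*(-1) + 3 = 0 + 3 = 3)
u = -18 (u = 6*(-3) = -18)
u - 124*z = -18 - 124*3 = -18 - 372 = -390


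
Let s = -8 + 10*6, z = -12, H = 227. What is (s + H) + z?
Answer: 267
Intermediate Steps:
s = 52 (s = -8 + 60 = 52)
(s + H) + z = (52 + 227) - 12 = 279 - 12 = 267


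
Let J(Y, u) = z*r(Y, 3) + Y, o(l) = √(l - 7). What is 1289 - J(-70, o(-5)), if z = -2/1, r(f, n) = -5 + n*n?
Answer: 1367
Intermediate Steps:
r(f, n) = -5 + n²
o(l) = √(-7 + l)
z = -2 (z = -2*1 = -2)
J(Y, u) = -8 + Y (J(Y, u) = -2*(-5 + 3²) + Y = -2*(-5 + 9) + Y = -2*4 + Y = -8 + Y)
1289 - J(-70, o(-5)) = 1289 - (-8 - 70) = 1289 - 1*(-78) = 1289 + 78 = 1367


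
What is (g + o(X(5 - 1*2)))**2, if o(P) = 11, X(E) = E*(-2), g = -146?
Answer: 18225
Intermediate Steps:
X(E) = -2*E
(g + o(X(5 - 1*2)))**2 = (-146 + 11)**2 = (-135)**2 = 18225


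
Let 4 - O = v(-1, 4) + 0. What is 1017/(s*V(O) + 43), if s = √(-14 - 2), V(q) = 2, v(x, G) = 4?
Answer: 43731/1913 - 8136*I/1913 ≈ 22.86 - 4.253*I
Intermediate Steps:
O = 0 (O = 4 - (4 + 0) = 4 - 1*4 = 4 - 4 = 0)
s = 4*I (s = √(-16) = 4*I ≈ 4.0*I)
1017/(s*V(O) + 43) = 1017/((4*I)*2 + 43) = 1017/(8*I + 43) = 1017/(43 + 8*I) = 1017*((43 - 8*I)/1913) = 1017*(43 - 8*I)/1913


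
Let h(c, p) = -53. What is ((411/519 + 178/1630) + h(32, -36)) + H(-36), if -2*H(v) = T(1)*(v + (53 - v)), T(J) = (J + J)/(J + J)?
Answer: -22164101/281990 ≈ -78.599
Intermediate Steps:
T(J) = 1 (T(J) = (2*J)/((2*J)) = (2*J)*(1/(2*J)) = 1)
H(v) = -53/2 (H(v) = -(v + (53 - v))/2 = -53/2)
((411/519 + 178/1630) + h(32, -36)) + H(-36) = ((411/519 + 178/1630) - 53) - 53/2 = ((411*(1/519) + 178*(1/1630)) - 53) - 53/2 = ((137/173 + 89/815) - 53) - 53/2 = (127052/140995 - 53) - 53/2 = -7345683/140995 - 53/2 = -22164101/281990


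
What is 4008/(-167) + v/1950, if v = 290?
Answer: -4651/195 ≈ -23.851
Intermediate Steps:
4008/(-167) + v/1950 = 4008/(-167) + 290/1950 = 4008*(-1/167) + 290*(1/1950) = -24 + 29/195 = -4651/195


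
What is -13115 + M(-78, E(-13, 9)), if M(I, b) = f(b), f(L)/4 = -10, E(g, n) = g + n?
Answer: -13155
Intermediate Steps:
f(L) = -40 (f(L) = 4*(-10) = -40)
M(I, b) = -40
-13115 + M(-78, E(-13, 9)) = -13115 - 40 = -13155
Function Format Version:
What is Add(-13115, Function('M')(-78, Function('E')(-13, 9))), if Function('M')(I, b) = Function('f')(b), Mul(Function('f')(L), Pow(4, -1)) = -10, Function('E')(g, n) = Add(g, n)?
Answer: -13155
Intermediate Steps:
Function('f')(L) = -40 (Function('f')(L) = Mul(4, -10) = -40)
Function('M')(I, b) = -40
Add(-13115, Function('M')(-78, Function('E')(-13, 9))) = Add(-13115, -40) = -13155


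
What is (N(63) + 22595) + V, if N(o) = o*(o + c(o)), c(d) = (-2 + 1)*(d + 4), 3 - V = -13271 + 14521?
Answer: 21096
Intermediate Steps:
V = -1247 (V = 3 - (-13271 + 14521) = 3 - 1*1250 = 3 - 1250 = -1247)
c(d) = -4 - d (c(d) = -(4 + d) = -4 - d)
N(o) = -4*o (N(o) = o*(o + (-4 - o)) = o*(-4) = -4*o)
(N(63) + 22595) + V = (-4*63 + 22595) - 1247 = (-252 + 22595) - 1247 = 22343 - 1247 = 21096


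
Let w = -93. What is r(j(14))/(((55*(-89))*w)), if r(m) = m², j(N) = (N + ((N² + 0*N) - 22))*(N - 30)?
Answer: 9048064/455235 ≈ 19.876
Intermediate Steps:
j(N) = (-30 + N)*(-22 + N + N²) (j(N) = (N + ((N² + 0) - 22))*(-30 + N) = (N + (N² - 22))*(-30 + N) = (N + (-22 + N²))*(-30 + N) = (-22 + N + N²)*(-30 + N) = (-30 + N)*(-22 + N + N²))
r(j(14))/(((55*(-89))*w)) = (660 + 14³ - 52*14 - 29*14²)²/(((55*(-89))*(-93))) = (660 + 2744 - 728 - 29*196)²/((-4895*(-93))) = (660 + 2744 - 728 - 5684)²/455235 = (-3008)²*(1/455235) = 9048064*(1/455235) = 9048064/455235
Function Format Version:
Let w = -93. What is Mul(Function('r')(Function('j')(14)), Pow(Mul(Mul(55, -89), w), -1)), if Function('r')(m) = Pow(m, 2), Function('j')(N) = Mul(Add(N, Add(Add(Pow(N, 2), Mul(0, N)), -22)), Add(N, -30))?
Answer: Rational(9048064, 455235) ≈ 19.876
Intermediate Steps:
Function('j')(N) = Mul(Add(-30, N), Add(-22, N, Pow(N, 2))) (Function('j')(N) = Mul(Add(N, Add(Add(Pow(N, 2), 0), -22)), Add(-30, N)) = Mul(Add(N, Add(Pow(N, 2), -22)), Add(-30, N)) = Mul(Add(N, Add(-22, Pow(N, 2))), Add(-30, N)) = Mul(Add(-22, N, Pow(N, 2)), Add(-30, N)) = Mul(Add(-30, N), Add(-22, N, Pow(N, 2))))
Mul(Function('r')(Function('j')(14)), Pow(Mul(Mul(55, -89), w), -1)) = Mul(Pow(Add(660, Pow(14, 3), Mul(-52, 14), Mul(-29, Pow(14, 2))), 2), Pow(Mul(Mul(55, -89), -93), -1)) = Mul(Pow(Add(660, 2744, -728, Mul(-29, 196)), 2), Pow(Mul(-4895, -93), -1)) = Mul(Pow(Add(660, 2744, -728, -5684), 2), Pow(455235, -1)) = Mul(Pow(-3008, 2), Rational(1, 455235)) = Mul(9048064, Rational(1, 455235)) = Rational(9048064, 455235)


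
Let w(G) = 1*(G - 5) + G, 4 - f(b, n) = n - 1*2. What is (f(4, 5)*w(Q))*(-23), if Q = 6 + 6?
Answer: -437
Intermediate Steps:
f(b, n) = 6 - n (f(b, n) = 4 - (n - 1*2) = 4 - (n - 2) = 4 - (-2 + n) = 4 + (2 - n) = 6 - n)
Q = 12
w(G) = -5 + 2*G (w(G) = 1*(-5 + G) + G = (-5 + G) + G = -5 + 2*G)
(f(4, 5)*w(Q))*(-23) = ((6 - 1*5)*(-5 + 2*12))*(-23) = ((6 - 5)*(-5 + 24))*(-23) = (1*19)*(-23) = 19*(-23) = -437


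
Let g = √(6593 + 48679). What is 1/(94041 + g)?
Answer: 31347/2947884803 - 14*√282/8843654409 ≈ 1.0607e-5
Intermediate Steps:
g = 14*√282 (g = √55272 = 14*√282 ≈ 235.10)
1/(94041 + g) = 1/(94041 + 14*√282)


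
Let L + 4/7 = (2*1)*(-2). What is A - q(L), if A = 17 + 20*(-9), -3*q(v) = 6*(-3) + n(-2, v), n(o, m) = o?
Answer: -509/3 ≈ -169.67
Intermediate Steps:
L = -32/7 (L = -4/7 + (2*1)*(-2) = -4/7 + 2*(-2) = -4/7 - 4 = -32/7 ≈ -4.5714)
q(v) = 20/3 (q(v) = -(6*(-3) - 2)/3 = -(-18 - 2)/3 = -⅓*(-20) = 20/3)
A = -163 (A = 17 - 180 = -163)
A - q(L) = -163 - 1*20/3 = -163 - 20/3 = -509/3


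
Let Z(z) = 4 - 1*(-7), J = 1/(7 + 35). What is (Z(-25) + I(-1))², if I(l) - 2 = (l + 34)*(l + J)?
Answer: 72361/196 ≈ 369.19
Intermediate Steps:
J = 1/42 ≈ 0.023810
Z(z) = 11 (Z(z) = 4 + 7 = 11)
I(l) = 2 + (34 + l)*(1/42 + l) (I(l) = 2 + (l + 34)*(l + 1/42) = 2 + (34 + l)*(1/42 + l))
(Z(-25) + I(-1))² = (11 + (59/21 + (-1)² + (1429/42)*(-1)))² = (11 + (59/21 + 1 - 1429/42))² = (11 - 423/14)² = (-269/14)² = 72361/196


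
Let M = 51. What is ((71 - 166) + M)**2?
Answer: 1936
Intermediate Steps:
((71 - 166) + M)**2 = ((71 - 166) + 51)**2 = (-95 + 51)**2 = (-44)**2 = 1936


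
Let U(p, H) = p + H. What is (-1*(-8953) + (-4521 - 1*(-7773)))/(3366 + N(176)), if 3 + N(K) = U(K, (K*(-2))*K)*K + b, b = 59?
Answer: -12205/10869154 ≈ -0.0011229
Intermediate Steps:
U(p, H) = H + p
N(K) = 56 + K*(K - 2*K²) (N(K) = -3 + (((K*(-2))*K + K)*K + 59) = -3 + (((-2*K)*K + K)*K + 59) = -3 + ((-2*K² + K)*K + 59) = -3 + ((K - 2*K²)*K + 59) = -3 + (K*(K - 2*K²) + 59) = -3 + (59 + K*(K - 2*K²)) = 56 + K*(K - 2*K²))
(-1*(-8953) + (-4521 - 1*(-7773)))/(3366 + N(176)) = (-1*(-8953) + (-4521 - 1*(-7773)))/(3366 + (56 - 1*176²*(-1 + 2*176))) = (8953 + (-4521 + 7773))/(3366 + (56 - 1*30976*(-1 + 352))) = (8953 + 3252)/(3366 + (56 - 1*30976*351)) = 12205/(3366 + (56 - 10872576)) = 12205/(3366 - 10872520) = 12205/(-10869154) = 12205*(-1/10869154) = -12205/10869154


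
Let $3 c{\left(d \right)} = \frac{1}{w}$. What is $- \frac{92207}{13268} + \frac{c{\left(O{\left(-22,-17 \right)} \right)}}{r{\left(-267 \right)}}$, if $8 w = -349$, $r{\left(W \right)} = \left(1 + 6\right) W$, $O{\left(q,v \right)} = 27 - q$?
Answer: $- \frac{180434516357}{25963392924} \approx -6.9496$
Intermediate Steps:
$r{\left(W \right)} = 7 W$
$w = - \frac{349}{8}$ ($w = \frac{1}{8} \left(-349\right) = - \frac{349}{8} \approx -43.625$)
$c{\left(d \right)} = - \frac{8}{1047}$ ($c{\left(d \right)} = \frac{1}{3 \left(- \frac{349}{8}\right)} = \frac{1}{3} \left(- \frac{8}{349}\right) = - \frac{8}{1047}$)
$- \frac{92207}{13268} + \frac{c{\left(O{\left(-22,-17 \right)} \right)}}{r{\left(-267 \right)}} = - \frac{92207}{13268} - \frac{8}{1047 \cdot 7 \left(-267\right)} = \left(-92207\right) \frac{1}{13268} - \frac{8}{1047 \left(-1869\right)} = - \frac{92207}{13268} - - \frac{8}{1956843} = - \frac{92207}{13268} + \frac{8}{1956843} = - \frac{180434516357}{25963392924}$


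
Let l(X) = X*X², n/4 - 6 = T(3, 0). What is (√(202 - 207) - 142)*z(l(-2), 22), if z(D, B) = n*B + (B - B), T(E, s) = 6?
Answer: -149952 + 1056*I*√5 ≈ -1.4995e+5 + 2361.3*I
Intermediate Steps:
n = 48 (n = 24 + 4*6 = 24 + 24 = 48)
l(X) = X³
z(D, B) = 48*B (z(D, B) = 48*B + (B - B) = 48*B + 0 = 48*B)
(√(202 - 207) - 142)*z(l(-2), 22) = (√(202 - 207) - 142)*(48*22) = (√(-5) - 142)*1056 = (I*√5 - 142)*1056 = (-142 + I*√5)*1056 = -149952 + 1056*I*√5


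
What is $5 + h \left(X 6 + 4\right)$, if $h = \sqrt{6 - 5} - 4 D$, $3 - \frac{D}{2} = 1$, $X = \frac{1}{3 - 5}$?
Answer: $-10$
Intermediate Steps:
$X = - \frac{1}{2}$ ($X = \frac{1}{-2} = - \frac{1}{2} \approx -0.5$)
$D = 4$ ($D = 6 - 2 = 4$)
$h = -15$ ($h = \sqrt{6 - 5} - 16 = \sqrt{1} - 16 = 1 - 16 = -15$)
$5 + h \left(X 6 + 4\right) = 5 - 15 \left(\left(- \frac{1}{2}\right) 6 + 4\right) = 5 - 15 \left(-3 + 4\right) = 5 - 15 = -10$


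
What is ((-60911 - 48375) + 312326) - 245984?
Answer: -42944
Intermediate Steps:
((-60911 - 48375) + 312326) - 245984 = (-109286 + 312326) - 245984 = 203040 - 245984 = -42944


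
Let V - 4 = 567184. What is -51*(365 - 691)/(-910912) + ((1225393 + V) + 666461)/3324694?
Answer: 546173625965/757125915232 ≈ 0.72138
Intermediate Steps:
V = 567188 (V = 4 + 567184 = 567188)
-51*(365 - 691)/(-910912) + ((1225393 + V) + 666461)/3324694 = -51*(365 - 691)/(-910912) + ((1225393 + 567188) + 666461)/3324694 = -51*(-326)*(-1/910912) + (1792581 + 666461)*(1/3324694) = 16626*(-1/910912) + 2459042*(1/3324694) = -8313/455456 + 1229521/1662347 = 546173625965/757125915232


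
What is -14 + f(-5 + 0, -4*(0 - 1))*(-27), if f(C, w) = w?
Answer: -122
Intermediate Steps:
-14 + f(-5 + 0, -4*(0 - 1))*(-27) = -14 - 4*(0 - 1)*(-27) = -14 - 4*(-1)*(-27) = -14 + 4*(-27) = -14 - 108 = -122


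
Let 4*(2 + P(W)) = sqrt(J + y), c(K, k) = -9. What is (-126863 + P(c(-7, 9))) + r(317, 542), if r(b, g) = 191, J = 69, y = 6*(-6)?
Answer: -126674 + sqrt(33)/4 ≈ -1.2667e+5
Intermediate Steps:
y = -36
P(W) = -2 + sqrt(33)/4 (P(W) = -2 + sqrt(69 - 36)/4 = -2 + sqrt(33)/4)
(-126863 + P(c(-7, 9))) + r(317, 542) = (-126863 + (-2 + sqrt(33)/4)) + 191 = (-126865 + sqrt(33)/4) + 191 = -126674 + sqrt(33)/4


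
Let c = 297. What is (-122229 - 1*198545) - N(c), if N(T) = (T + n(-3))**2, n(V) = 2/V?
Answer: -3677287/9 ≈ -4.0859e+5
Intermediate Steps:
N(T) = (-2/3 + T)**2 (N(T) = (T + 2/(-3))**2 = (T + 2*(-1/3))**2 = (T - 2/3)**2 = (-2/3 + T)**2)
(-122229 - 1*198545) - N(c) = (-122229 - 1*198545) - (-2 + 3*297)**2/9 = (-122229 - 198545) - (-2 + 891)**2/9 = -320774 - 889**2/9 = -320774 - 790321/9 = -3677287/9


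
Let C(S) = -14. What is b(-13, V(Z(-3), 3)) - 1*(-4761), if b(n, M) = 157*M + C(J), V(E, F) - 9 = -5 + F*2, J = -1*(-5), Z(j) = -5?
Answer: 6317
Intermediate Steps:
J = 5
V(E, F) = 4 + 2*F (V(E, F) = 9 + (-5 + F*2) = 9 + (-5 + 2*F) = 4 + 2*F)
b(n, M) = -14 + 157*M (b(n, M) = 157*M - 14 = -14 + 157*M)
b(-13, V(Z(-3), 3)) - 1*(-4761) = (-14 + 157*(4 + 2*3)) - 1*(-4761) = (-14 + 157*(4 + 6)) + 4761 = (-14 + 157*10) + 4761 = (-14 + 1570) + 4761 = 1556 + 4761 = 6317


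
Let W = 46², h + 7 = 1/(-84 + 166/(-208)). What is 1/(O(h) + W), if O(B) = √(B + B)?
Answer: 9330502/19743404069 - I*√1090681006/39486808138 ≈ 0.00047259 - 8.3637e-7*I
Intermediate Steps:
h = -61837/8819 (h = -7 + 1/(-84 + 166/(-208)) = -7 + 1/(-84 + 166*(-1/208)) = -7 + 1/(-84 - 83/104) = -7 + 1/(-8819/104) = -7 - 104/8819 = -61837/8819 ≈ -7.0118)
O(B) = √2*√B (O(B) = √(2*B) = √2*√B)
W = 2116
1/(O(h) + W) = 1/(√2*√(-61837/8819) + 2116) = 1/(√2*(I*√545340503/8819) + 2116) = 1/(I*√1090681006/8819 + 2116) = 1/(2116 + I*√1090681006/8819)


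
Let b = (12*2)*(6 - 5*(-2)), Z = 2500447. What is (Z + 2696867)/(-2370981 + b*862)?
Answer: -1732438/679991 ≈ -2.5477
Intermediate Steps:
b = 384 (b = 24*(6 + 10) = 24*16 = 384)
(Z + 2696867)/(-2370981 + b*862) = (2500447 + 2696867)/(-2370981 + 384*862) = 5197314/(-2370981 + 331008) = 5197314/(-2039973) = 5197314*(-1/2039973) = -1732438/679991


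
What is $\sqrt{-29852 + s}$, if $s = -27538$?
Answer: $i \sqrt{57390} \approx 239.56 i$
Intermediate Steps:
$\sqrt{-29852 + s} = \sqrt{-29852 - 27538} = \sqrt{-57390} = i \sqrt{57390}$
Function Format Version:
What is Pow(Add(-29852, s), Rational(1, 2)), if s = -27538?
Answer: Mul(I, Pow(57390, Rational(1, 2))) ≈ Mul(239.56, I)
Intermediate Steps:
Pow(Add(-29852, s), Rational(1, 2)) = Pow(Add(-29852, -27538), Rational(1, 2)) = Pow(-57390, Rational(1, 2)) = Mul(I, Pow(57390, Rational(1, 2)))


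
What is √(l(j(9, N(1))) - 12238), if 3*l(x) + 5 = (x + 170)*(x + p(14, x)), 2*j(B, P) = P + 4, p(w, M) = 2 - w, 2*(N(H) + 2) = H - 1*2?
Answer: I*√1854717/12 ≈ 113.49*I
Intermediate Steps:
N(H) = -3 + H/2 (N(H) = -2 + (H - 1*2)/2 = -2 + (H - 2)/2 = -2 + (-2 + H)/2 = -2 + (-1 + H/2) = -3 + H/2)
j(B, P) = 2 + P/2 (j(B, P) = (P + 4)/2 = (4 + P)/2 = 2 + P/2)
l(x) = -5/3 + (-12 + x)*(170 + x)/3 (l(x) = -5/3 + ((x + 170)*(x + (2 - 1*14)))/3 = -5/3 + ((170 + x)*(x + (2 - 14)))/3 = -5/3 + ((170 + x)*(x - 12))/3 = -5/3 + ((170 + x)*(-12 + x))/3 = -5/3 + ((-12 + x)*(170 + x))/3 = -5/3 + (-12 + x)*(170 + x)/3)
√(l(j(9, N(1))) - 12238) = √((-2045/3 + (2 + (-3 + (½)*1)/2)²/3 + 158*(2 + (-3 + (½)*1)/2)/3) - 12238) = √((-2045/3 + (2 + (-3 + ½)/2)²/3 + 158*(2 + (-3 + ½)/2)/3) - 12238) = √((-2045/3 + (2 + (½)*(-5/2))²/3 + 158*(2 + (½)*(-5/2))/3) - 12238) = √((-2045/3 + (2 - 5/4)²/3 + 158*(2 - 5/4)/3) - 12238) = √((-2045/3 + (¾)²/3 + (158/3)*(¾)) - 12238) = √((-2045/3 + (⅓)*(9/16) + 79/2) - 12238) = √((-2045/3 + 3/16 + 79/2) - 12238) = √(-30815/48 - 12238) = √(-618239/48) = I*√1854717/12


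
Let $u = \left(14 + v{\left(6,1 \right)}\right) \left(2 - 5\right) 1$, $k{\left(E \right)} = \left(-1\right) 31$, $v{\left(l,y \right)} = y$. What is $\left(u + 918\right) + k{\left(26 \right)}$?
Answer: $842$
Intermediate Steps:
$k{\left(E \right)} = -31$
$u = -45$ ($u = \left(14 + 1\right) \left(2 - 5\right) 1 = 15 \left(\left(-3\right) 1\right) = 15 \left(-3\right) = -45$)
$\left(u + 918\right) + k{\left(26 \right)} = \left(-45 + 918\right) - 31 = 873 - 31 = 842$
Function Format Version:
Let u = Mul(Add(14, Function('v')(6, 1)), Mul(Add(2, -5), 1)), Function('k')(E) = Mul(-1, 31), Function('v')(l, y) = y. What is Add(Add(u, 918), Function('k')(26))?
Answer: 842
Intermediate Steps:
Function('k')(E) = -31
u = -45 (u = Mul(Add(14, 1), Mul(Add(2, -5), 1)) = Mul(15, Mul(-3, 1)) = Mul(15, -3) = -45)
Add(Add(u, 918), Function('k')(26)) = Add(Add(-45, 918), -31) = Add(873, -31) = 842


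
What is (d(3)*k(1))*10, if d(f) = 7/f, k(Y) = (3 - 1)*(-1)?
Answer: -140/3 ≈ -46.667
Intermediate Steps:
k(Y) = -2 (k(Y) = 2*(-1) = -2)
(d(3)*k(1))*10 = ((7/3)*(-2))*10 = -14/3*10 = -140/3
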